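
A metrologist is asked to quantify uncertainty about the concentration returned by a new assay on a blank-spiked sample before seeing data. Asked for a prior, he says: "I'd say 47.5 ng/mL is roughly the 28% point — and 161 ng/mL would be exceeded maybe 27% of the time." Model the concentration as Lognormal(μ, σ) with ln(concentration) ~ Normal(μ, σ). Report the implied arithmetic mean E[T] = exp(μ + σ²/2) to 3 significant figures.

If T ~ Lognormal(μ,σ) then ln T ~ Normal(μ,σ), so the p-quantile of ln T is μ + z_p·σ.
ln(47.5) = 3.861 and ln(161) = 5.081; z_{0.28} = -0.5828, z_{0.73} = 0.6128.
σ = (5.081 − 3.861)/(0.6128 − (-0.5828)) = 1.021.
μ = 3.861 − (-0.5828)·1.021 = 4.456.
E[T] = exp(μ + σ²/2) = exp(4.456 + 0.5211) = 145 ng/mL.

E[T] ≈ 145 ng/mL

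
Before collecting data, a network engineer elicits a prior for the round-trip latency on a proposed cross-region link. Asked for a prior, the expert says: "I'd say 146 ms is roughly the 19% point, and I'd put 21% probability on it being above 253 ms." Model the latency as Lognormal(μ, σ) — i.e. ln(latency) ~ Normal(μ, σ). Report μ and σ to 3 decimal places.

μ ≈ 5.270, σ ≈ 0.326

If T ~ Lognormal(μ,σ) then ln T ~ Normal(μ,σ), so the p-quantile of ln T is μ + z_p·σ.
ln(146) = 4.984 and ln(253) = 5.533; z_{0.19} = -0.8779, z_{0.79} = 0.8064.
σ = (5.533 − 4.984)/(0.8064 − (-0.8779)) = 0.326.
μ = 4.984 − (-0.8779)·0.326 = 5.270.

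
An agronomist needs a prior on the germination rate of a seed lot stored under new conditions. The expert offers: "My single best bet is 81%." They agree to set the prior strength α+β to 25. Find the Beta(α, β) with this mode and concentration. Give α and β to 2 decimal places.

For α,β > 1 the Beta mode is (α−1)/(α+β−2). With α+β = 25, the mode is (α−1)/23.
Set (α−1)/23 = 0.81 → α = 1 + 0.81·23 = 19.63.
β = 25 − α = 5.37.

α = 19.63, β = 5.37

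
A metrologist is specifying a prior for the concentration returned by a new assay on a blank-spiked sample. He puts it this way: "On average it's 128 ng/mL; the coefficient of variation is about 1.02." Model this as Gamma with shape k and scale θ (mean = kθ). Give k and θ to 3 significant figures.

For Gamma(k, scale θ): mean = kθ, variance = kθ², so CV = 1/√k.
CV = 1.02, hence k = 1/CV² = 0.961.
Then θ = mean/k = 128/0.961 = 133.

k ≈ 0.961, θ ≈ 133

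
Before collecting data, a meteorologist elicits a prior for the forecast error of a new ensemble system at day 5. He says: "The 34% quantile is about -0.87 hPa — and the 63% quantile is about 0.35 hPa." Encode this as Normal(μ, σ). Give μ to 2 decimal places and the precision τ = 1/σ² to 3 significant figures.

μ = -0.19, τ = 0.372

For Normal(μ,σ), the p-quantile is μ + z_p·σ. Here z_{0.34} = -0.4125, z_{0.63} = 0.3319.
So -0.87 = μ − 0.4125σ and 0.35 = μ + 0.3319σ.
Subtracting: σ = (0.35 − -0.87)/(0.3319 − (-0.4125)) = 1.64.
Then μ = -0.87 − (-0.4125)·1.64 = -0.19.
Precision τ = 1/σ² = 1/1.639² = 0.372.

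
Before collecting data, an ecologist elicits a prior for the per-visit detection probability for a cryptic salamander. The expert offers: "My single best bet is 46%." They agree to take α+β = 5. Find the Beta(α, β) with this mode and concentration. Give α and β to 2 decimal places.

α = 2.38, β = 2.62

For α,β > 1 the Beta mode is (α−1)/(α+β−2). With α+β = 5, the mode is (α−1)/3.
Set (α−1)/3 = 0.46 → α = 1 + 0.46·3 = 2.38.
β = 5 − α = 2.62.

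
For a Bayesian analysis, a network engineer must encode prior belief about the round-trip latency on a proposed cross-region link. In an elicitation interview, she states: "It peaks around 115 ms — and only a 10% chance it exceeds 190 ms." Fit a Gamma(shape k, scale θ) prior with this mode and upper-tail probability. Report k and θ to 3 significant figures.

Gamma(k,θ) with k>1 has mode (k−1)θ, so θ = 115/(k−1).
Need P(X < 190) = 0.9 with θ tied to k this way. Start at k = 2, θ = 115: P(X<190) ≈ 0.492.
Too low — raise k to concentrate. Iterating converges to k ≈ 8.48.
Then θ = 115/(8.48−1) ≈ 15.4.

k ≈ 8.48, θ ≈ 15.4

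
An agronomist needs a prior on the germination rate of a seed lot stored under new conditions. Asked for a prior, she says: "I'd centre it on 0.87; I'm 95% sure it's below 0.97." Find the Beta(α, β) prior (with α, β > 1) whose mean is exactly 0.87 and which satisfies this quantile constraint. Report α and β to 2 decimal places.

With mean 0.87 fixed, write α = 0.87s, β = 0.13s where s = α+β.
Need P(θ < 0.97) = 0.95 under Beta(0.87s, 0.13s). Normal approximation: (q−m)/√(m(1−m)/s) ≈ z_{0.95} = 1.64, so s ≈ 0.87·0.13·(1.64)²/(0.97−0.87)² = 30.6.
At s = 30.6: P(θ<0.97) ≈ 0.988. Adjusting to match 0.95 gives s ≈ 17.91.
So α = 0.87·17.91 ≈ 15.58, β = 0.13·17.91 ≈ 2.33.

α ≈ 15.58, β ≈ 2.33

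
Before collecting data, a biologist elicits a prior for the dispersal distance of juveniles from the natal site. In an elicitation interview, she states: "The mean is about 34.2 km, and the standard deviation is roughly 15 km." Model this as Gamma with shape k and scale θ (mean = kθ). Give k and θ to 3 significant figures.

k ≈ 5.2, θ ≈ 6.58

For Gamma(k, scale θ): mean = kθ, variance = kθ², so CV = 1/√k.
CV = SD/mean = 15/34.2 = 0.4386, hence k = 1/CV² = 5.2.
Then θ = mean/k = 34.2/5.2 = 6.58.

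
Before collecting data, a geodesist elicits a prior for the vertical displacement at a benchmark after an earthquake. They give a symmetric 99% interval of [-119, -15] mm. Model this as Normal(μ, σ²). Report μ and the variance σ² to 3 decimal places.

μ = -67.000, σ² = 407.542

A symmetric 99% interval runs μ ± z·σ with z = 2.576.
Half-width = 52, so σ = 52/2.576 = 20.1877 and σ² = 407.542.
μ is the interval midpoint, -67.000.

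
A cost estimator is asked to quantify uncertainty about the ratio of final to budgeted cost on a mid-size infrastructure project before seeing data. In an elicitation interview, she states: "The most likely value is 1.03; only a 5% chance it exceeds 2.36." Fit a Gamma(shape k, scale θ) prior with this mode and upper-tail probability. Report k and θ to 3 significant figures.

Gamma(k,θ) with k>1 has mode (k−1)θ, so θ = 1.03/(k−1).
Need P(X < 2.36) = 0.95 with θ tied to k this way. Start at k = 2, θ = 1.03: P(X<2.36) ≈ 0.667.
Too low — raise k to concentrate. Iterating converges to k ≈ 4.99.
Then θ = 1.03/(4.99−1) ≈ 0.258.

k ≈ 4.99, θ ≈ 0.258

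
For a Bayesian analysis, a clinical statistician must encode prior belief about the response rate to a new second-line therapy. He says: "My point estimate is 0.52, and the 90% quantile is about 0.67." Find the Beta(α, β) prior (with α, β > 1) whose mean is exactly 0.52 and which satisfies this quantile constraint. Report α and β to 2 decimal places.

With mean 0.52 fixed, write α = 0.52s, β = 0.48s where s = α+β.
Need P(θ < 0.67) = 0.9 under Beta(0.52s, 0.48s). Normal approximation: (q−m)/√(m(1−m)/s) ≈ z_{0.9} = 1.28, so s ≈ 0.52·0.48·(1.28)²/(0.67−0.52)² = 18.2.
At s = 18.2: P(θ<0.67) ≈ 0.903. Adjusting to match 0.9 gives s ≈ 17.75.
So α = 0.52·17.75 ≈ 9.23, β = 0.48·17.75 ≈ 8.52.

α ≈ 9.23, β ≈ 8.52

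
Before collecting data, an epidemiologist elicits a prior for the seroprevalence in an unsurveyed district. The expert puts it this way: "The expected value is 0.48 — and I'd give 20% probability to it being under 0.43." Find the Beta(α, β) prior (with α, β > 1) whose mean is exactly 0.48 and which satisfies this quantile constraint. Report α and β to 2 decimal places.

α ≈ 34.09, β ≈ 36.93

With mean 0.48 fixed, write α = 0.48s, β = 0.52s where s = α+β.
Need P(θ < 0.43) = 0.2 under Beta(0.48s, 0.52s). Normal approximation: (q−m)/√(m(1−m)/s) ≈ z_{0.2} = -0.842, so s ≈ 0.48·0.52·(-0.842)²/(0.43−0.48)² = 70.7.
At s = 70.7: P(θ<0.43) ≈ 0.200. Adjusting to match 0.2 gives s ≈ 71.01.
So α = 0.48·71.01 ≈ 34.09, β = 0.52·71.01 ≈ 36.93.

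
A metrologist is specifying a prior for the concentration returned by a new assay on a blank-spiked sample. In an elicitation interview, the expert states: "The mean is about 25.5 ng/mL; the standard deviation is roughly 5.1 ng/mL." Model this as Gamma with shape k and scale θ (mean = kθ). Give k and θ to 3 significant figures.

For Gamma(k, scale θ): mean = kθ, variance = kθ², so CV = 1/√k.
CV = SD/mean = 5.1/25.5 = 0.2, hence k = 1/CV² = 25.
Then θ = mean/k = 25.5/25 = 1.02.

k ≈ 25, θ ≈ 1.02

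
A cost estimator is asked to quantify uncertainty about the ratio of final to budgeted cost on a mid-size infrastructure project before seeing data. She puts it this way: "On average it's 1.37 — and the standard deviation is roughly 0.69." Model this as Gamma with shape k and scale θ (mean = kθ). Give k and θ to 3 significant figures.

k ≈ 3.94, θ ≈ 0.348

For Gamma(k, scale θ): mean = kθ, variance = kθ², so CV = 1/√k.
CV = SD/mean = 0.69/1.37 = 0.5036, hence k = 1/CV² = 3.94.
Then θ = mean/k = 1.37/3.94 = 0.348.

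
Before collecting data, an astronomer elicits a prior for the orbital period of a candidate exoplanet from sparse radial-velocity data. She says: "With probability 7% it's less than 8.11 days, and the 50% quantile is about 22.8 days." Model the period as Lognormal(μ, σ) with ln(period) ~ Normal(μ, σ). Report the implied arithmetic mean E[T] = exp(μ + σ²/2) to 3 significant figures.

E[T] ≈ 29.1 days

If T ~ Lognormal(μ,σ) then ln T ~ Normal(μ,σ), so the p-quantile of ln T is μ + z_p·σ.
ln(8.11) = 2.093 and ln(22.8) = 3.127; z_{0.07} = -1.476, z_{0.5} = 0.
σ = (3.127 − 2.093)/(0 − (-1.476)) = 0.700.
μ = 2.093 − (-1.476)·0.700 = 3.127.
E[T] = exp(μ + σ²/2) = exp(3.127 + 0.2453) = 29.1 days.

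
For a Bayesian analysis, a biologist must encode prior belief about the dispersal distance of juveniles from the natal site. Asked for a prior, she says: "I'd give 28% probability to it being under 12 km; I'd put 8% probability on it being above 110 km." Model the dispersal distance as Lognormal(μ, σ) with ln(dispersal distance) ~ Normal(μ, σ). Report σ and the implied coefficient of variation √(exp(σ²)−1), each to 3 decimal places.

If T ~ Lognormal(μ,σ) then ln T ~ Normal(μ,σ), so the p-quantile of ln T is μ + z_p·σ.
ln(12) = 2.485 and ln(110) = 4.7; z_{0.28} = -0.5828, z_{0.92} = 1.405.
σ = (4.7 − 2.485)/(1.405 − (-0.5828)) = 1.115.
μ = 2.485 − (-0.5828)·1.115 = 3.134.
CV = √(exp(σ²)−1) = √(exp(1.2422)−1) = 1.569.

σ ≈ 1.115, CV ≈ 1.569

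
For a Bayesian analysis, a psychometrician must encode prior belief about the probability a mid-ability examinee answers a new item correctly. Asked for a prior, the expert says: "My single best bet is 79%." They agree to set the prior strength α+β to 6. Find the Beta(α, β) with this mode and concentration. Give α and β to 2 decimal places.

For α,β > 1 the Beta mode is (α−1)/(α+β−2). With α+β = 6, the mode is (α−1)/4.
Set (α−1)/4 = 0.79 → α = 1 + 0.79·4 = 4.16.
β = 6 − α = 1.84.

α = 4.16, β = 1.84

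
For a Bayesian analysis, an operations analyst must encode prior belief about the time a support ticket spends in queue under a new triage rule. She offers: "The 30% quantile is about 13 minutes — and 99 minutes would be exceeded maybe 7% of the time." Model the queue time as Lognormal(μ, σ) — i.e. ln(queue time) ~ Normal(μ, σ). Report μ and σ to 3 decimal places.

μ ≈ 3.097, σ ≈ 1.015

If T ~ Lognormal(μ,σ) then ln T ~ Normal(μ,σ), so the p-quantile of ln T is μ + z_p·σ.
ln(13) = 2.565 and ln(99) = 4.595; z_{0.3} = -0.5244, z_{0.93} = 1.476.
σ = (4.595 − 2.565)/(1.476 − (-0.5244)) = 1.015.
μ = 2.565 − (-0.5244)·1.015 = 3.097.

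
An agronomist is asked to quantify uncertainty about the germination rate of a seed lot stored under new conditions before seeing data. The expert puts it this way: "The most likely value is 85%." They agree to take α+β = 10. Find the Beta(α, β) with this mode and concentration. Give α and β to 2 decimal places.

For α,β > 1 the Beta mode is (α−1)/(α+β−2). With α+β = 10, the mode is (α−1)/8.
Set (α−1)/8 = 0.85 → α = 1 + 0.85·8 = 7.80.
β = 10 − α = 2.20.

α = 7.80, β = 2.20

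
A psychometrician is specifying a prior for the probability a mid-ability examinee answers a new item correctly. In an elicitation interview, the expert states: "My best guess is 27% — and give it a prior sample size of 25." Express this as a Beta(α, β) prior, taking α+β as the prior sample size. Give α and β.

α = 6.75, β = 18.25

Under the effective-sample-size interpretation, Beta(α, β) has prior mean α/(α+β) and prior sample size α+β.
So α+β = 25 and α/(α+β) = 0.27, giving α = 0.27·25 = 6.75 and β = 25 − 6.75 = 18.25.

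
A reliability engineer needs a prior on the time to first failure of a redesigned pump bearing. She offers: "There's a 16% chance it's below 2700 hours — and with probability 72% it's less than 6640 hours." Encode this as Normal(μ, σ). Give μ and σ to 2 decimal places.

The p-quantile of Normal(μ,σ) is μ + z_p·σ, with z_{0.16} = -0.9945 and z_{0.72} = 0.5828.
Eliminate σ: μ = (z₂·x₁ − z₁·x₂)/(z₂ − z₁) = (0.5828·2700 − (-0.9945)·6640)/1.577 = 5184.10.
Then σ = (x₂ − x₁)/(z₂ − z₁) = (6640 − 2700)/1.577 = 2497.94.

μ = 5184.10, σ = 2497.94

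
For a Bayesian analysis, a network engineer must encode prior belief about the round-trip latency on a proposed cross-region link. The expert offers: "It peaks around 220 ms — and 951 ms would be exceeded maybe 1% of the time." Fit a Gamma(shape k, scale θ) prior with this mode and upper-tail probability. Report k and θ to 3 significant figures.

Gamma(k,θ) with k>1 has mode (k−1)θ, so θ = 220/(k−1).
Need P(X < 951) = 0.99 with θ tied to k this way. Start at k = 2, θ = 220: P(X<951) ≈ 0.929.
Too low — raise k to concentrate. Iterating converges to k ≈ 2.91.
Then θ = 220/(2.91−1) ≈ 115.

k ≈ 2.91, θ ≈ 115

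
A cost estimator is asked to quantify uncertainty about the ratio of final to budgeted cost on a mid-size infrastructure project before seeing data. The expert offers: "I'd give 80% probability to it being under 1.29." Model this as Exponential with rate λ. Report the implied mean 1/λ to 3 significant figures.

P(T < 1.29) = 1 − e^(−λ·1.29) = 0.8, so λ = −ln(1−0.8)/1.29 = −ln(0.2)/1.29 = 1.25.
Mean = 1/λ = 0.802.

mean ≈ 0.802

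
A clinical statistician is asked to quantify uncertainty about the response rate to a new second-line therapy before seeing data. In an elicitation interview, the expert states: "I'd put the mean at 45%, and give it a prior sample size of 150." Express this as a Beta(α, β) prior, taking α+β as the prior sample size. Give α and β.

Under the effective-sample-size interpretation, Beta(α, β) has prior mean α/(α+β) and prior sample size α+β.
So α+β = 150 and α/(α+β) = 0.45, giving α = 0.45·150 = 67.5 and β = 150 − 67.5 = 82.5.

α = 67.5, β = 82.5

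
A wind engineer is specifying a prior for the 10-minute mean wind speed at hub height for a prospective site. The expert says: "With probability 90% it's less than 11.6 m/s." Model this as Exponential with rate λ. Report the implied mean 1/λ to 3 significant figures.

mean ≈ 5.04 m/s

P(T < 11.6) = 1 − e^(−λ·11.6) = 0.9, so λ = −ln(1−0.9)/11.6 = −ln(0.1)/11.6 = 0.198.
Mean = 1/λ = 5.04 m/s.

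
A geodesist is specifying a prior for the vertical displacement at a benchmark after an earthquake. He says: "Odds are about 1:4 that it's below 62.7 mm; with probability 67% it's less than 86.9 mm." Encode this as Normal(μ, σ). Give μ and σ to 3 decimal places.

For Normal(μ,σ), the p-quantile is μ + z_p·σ. Here z_{0.2} = -0.8416, z_{0.67} = 0.4399.
So 62.7 = μ − 0.8416σ and 86.9 = μ + 0.4399σ.
Subtracting: σ = (86.9 − 62.7)/(0.4399 − (-0.8416)) = 18.884.
Then μ = 62.7 − (-0.8416)·18.884 = 78.593.

μ = 78.593, σ = 18.884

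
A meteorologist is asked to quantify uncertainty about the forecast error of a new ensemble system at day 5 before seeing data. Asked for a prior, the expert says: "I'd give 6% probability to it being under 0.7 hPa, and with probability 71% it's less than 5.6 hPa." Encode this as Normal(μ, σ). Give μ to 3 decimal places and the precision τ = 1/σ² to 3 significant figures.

The p-quantile of Normal(μ,σ) is μ + z_p·σ, with z_{0.06} = -1.555 and z_{0.71} = 0.5534.
Eliminate σ: μ = (z₂·x₁ − z₁·x₂)/(z₂ − z₁) = (0.5534·0.7 − (-1.555)·5.6)/2.108 = 4.314.
Then σ = (x₂ − x₁)/(z₂ − z₁) = (5.6 − 0.7)/2.108 = 2.324.
Precision τ = 1/σ² = 1/2.324² = 0.185.

μ = 4.314, τ = 0.185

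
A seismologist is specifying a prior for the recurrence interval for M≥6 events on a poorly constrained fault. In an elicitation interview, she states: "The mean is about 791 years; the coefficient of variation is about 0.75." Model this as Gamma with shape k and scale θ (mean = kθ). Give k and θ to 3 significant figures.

For Gamma(k, scale θ): mean = kθ, variance = kθ², so CV = 1/√k.
CV = 0.75, hence k = 1/CV² = 1.78.
Then θ = mean/k = 791/1.78 = 445.

k ≈ 1.78, θ ≈ 445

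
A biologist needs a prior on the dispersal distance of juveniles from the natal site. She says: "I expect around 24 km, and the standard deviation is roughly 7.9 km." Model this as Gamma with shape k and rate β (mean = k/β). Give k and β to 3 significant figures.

For Gamma(k, rate β): mean = k/β, variance = k/β², so CV = 1/√k.
CV = SD/mean = 7.9/24 = 0.3292, hence k = 1/CV² = 9.23.
Then β = k/mean = 9.23/24 = 0.385.

k ≈ 9.23, β ≈ 0.385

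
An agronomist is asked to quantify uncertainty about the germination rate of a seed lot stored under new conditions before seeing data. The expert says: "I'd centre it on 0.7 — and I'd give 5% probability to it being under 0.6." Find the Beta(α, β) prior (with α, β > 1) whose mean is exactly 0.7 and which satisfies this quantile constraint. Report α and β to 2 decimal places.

α ≈ 42.24, β ≈ 18.10

With mean 0.7 fixed, write α = 0.7s, β = 0.3s where s = α+β.
Need P(θ < 0.6) = 0.05 under Beta(0.7s, 0.3s). Normal approximation: (q−m)/√(m(1−m)/s) ≈ z_{0.05} = -1.64, so s ≈ 0.7·0.3·(-1.64)²/(0.6−0.7)² = 56.8.
At s = 56.8: P(θ<0.6) ≈ 0.055. Adjusting to match 0.05 gives s ≈ 60.34.
So α = 0.7·60.34 ≈ 42.24, β = 0.3·60.34 ≈ 18.10.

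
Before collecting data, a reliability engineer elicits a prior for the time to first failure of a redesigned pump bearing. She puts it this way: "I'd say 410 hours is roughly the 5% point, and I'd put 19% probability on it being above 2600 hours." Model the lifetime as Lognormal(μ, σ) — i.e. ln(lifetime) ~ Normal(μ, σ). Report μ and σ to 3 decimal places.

If T ~ Lognormal(μ,σ) then ln T ~ Normal(μ,σ), so the p-quantile of ln T is μ + z_p·σ.
ln(410) = 6.016 and ln(2600) = 7.863; z_{0.05} = -1.645, z_{0.81} = 0.8779.
σ = (7.863 − 6.016)/(0.8779 − (-1.645)) = 0.732.
μ = 6.016 − (-1.645)·0.732 = 7.220.

μ ≈ 7.220, σ ≈ 0.732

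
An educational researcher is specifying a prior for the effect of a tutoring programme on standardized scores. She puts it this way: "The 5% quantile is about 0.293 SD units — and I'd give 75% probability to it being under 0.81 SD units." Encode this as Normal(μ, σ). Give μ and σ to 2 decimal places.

μ = 0.66, σ = 0.22

The p-quantile of Normal(μ,σ) is μ + z_p·σ, with z_{0.05} = -1.645 and z_{0.75} = 0.6745.
Eliminate σ: μ = (z₂·x₁ − z₁·x₂)/(z₂ − z₁) = (0.6745·0.293 − (-1.645)·0.81)/2.319 = 0.66.
Then σ = (x₂ − x₁)/(z₂ − z₁) = (0.81 − 0.293)/2.319 = 0.22.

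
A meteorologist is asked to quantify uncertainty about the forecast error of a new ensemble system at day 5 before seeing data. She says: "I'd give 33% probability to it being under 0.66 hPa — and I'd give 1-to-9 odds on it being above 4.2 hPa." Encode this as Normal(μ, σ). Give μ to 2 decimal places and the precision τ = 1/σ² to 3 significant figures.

μ = 1.56, τ = 0.236

For Normal(μ,σ), the p-quantile is μ + z_p·σ. Here z_{0.33} = -0.4399, z_{0.9} = 1.282.
So 0.66 = μ − 0.4399σ and 4.2 = μ + 1.282σ.
Subtracting: σ = (4.2 − 0.66)/(1.282 − (-0.4399)) = 2.06.
Then μ = 0.66 − (-0.4399)·2.06 = 1.56.
Precision τ = 1/σ² = 1/2.056² = 0.236.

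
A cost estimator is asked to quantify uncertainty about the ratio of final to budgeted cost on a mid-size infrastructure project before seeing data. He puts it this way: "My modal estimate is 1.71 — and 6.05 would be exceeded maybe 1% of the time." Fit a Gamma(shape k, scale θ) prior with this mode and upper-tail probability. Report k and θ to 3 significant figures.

Gamma(k,θ) with k>1 has mode (k−1)θ, so θ = 1.71/(k−1).
Need P(X < 6.05) = 0.99 with θ tied to k this way. Start at k = 2, θ = 1.71: P(X<6.05) ≈ 0.868.
Too low — raise k to concentrate. Iterating converges to k ≈ 3.71.
Then θ = 1.71/(3.71−1) ≈ 0.632.

k ≈ 3.71, θ ≈ 0.632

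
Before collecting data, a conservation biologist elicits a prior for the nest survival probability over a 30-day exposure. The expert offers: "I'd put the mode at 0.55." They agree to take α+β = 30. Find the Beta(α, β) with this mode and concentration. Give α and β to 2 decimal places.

For α,β > 1 the Beta mode is (α−1)/(α+β−2). With α+β = 30, the mode is (α−1)/28.
Set (α−1)/28 = 0.55 → α = 1 + 0.55·28 = 16.40.
β = 30 − α = 13.60.

α = 16.40, β = 13.60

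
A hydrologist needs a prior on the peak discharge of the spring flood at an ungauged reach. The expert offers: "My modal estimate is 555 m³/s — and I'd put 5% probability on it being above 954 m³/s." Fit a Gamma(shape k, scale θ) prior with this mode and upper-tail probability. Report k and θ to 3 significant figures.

k ≈ 10.5, θ ≈ 58.3

Gamma(k,θ) with k>1 has mode (k−1)θ, so θ = 555/(k−1).
Need P(X < 954) = 0.95 with θ tied to k this way. Start at k = 2, θ = 555: P(X<954) ≈ 0.513.
Too low — raise k to concentrate. Iterating converges to k ≈ 10.5.
Then θ = 555/(10.5−1) ≈ 58.3.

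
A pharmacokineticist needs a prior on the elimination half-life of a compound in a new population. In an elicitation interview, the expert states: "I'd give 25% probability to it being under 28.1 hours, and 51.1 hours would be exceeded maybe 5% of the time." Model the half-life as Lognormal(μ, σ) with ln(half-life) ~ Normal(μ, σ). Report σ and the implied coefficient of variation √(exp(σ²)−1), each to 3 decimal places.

If T ~ Lognormal(μ,σ) then ln T ~ Normal(μ,σ), so the p-quantile of ln T is μ + z_p·σ.
ln(28.1) = 3.336 and ln(51.1) = 3.934; z_{0.25} = -0.6745, z_{0.95} = 1.645.
σ = (3.934 − 3.336)/(1.645 − (-0.6745)) = 0.258.
μ = 3.336 − (-0.6745)·0.258 = 3.510.
CV = √(exp(σ²)−1) = √(exp(0.0665)−1) = 0.262.

σ ≈ 0.258, CV ≈ 0.262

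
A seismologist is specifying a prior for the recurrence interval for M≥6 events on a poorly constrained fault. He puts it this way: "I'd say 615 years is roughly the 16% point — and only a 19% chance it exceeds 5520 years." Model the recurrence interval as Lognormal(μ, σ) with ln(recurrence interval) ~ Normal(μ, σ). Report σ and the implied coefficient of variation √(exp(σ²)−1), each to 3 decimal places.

If T ~ Lognormal(μ,σ) then ln T ~ Normal(μ,σ), so the p-quantile of ln T is μ + z_p·σ.
ln(615) = 6.422 and ln(5520) = 8.616; z_{0.16} = -0.9945, z_{0.81} = 0.8779.
σ = (8.616 − 6.422)/(0.8779 − (-0.9945)) = 1.172.
μ = 6.422 − (-0.9945)·1.172 = 7.587.
CV = √(exp(σ²)−1) = √(exp(1.3737)−1) = 1.718.

σ ≈ 1.172, CV ≈ 1.718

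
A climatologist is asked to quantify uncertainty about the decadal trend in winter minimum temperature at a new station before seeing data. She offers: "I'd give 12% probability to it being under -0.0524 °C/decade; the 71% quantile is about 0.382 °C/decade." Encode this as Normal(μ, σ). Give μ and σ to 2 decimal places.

μ = 0.24, σ = 0.25

The p-quantile of Normal(μ,σ) is μ + z_p·σ, with z_{0.12} = -1.175 and z_{0.71} = 0.5534.
Eliminate σ: μ = (z₂·x₁ − z₁·x₂)/(z₂ − z₁) = (0.5534·-0.0524 − (-1.175)·0.382)/1.728 = 0.24.
Then σ = (x₂ − x₁)/(z₂ − z₁) = (0.382 − -0.0524)/1.728 = 0.25.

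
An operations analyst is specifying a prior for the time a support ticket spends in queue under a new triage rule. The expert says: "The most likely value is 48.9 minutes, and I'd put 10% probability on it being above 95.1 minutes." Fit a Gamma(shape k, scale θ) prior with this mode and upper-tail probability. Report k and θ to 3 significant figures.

Gamma(k,θ) with k>1 has mode (k−1)θ, so θ = 48.9/(k−1).
Need P(X < 95.1) = 0.9 with θ tied to k this way. Start at k = 2, θ = 48.9: P(X<95.1) ≈ 0.579.
Too low — raise k to concentrate. Iterating converges to k ≈ 5.33.
Then θ = 48.9/(5.33−1) ≈ 11.3.

k ≈ 5.33, θ ≈ 11.3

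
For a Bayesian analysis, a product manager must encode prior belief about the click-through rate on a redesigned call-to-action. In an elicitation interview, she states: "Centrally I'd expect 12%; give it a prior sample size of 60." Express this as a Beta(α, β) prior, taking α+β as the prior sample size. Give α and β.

Under the effective-sample-size interpretation, Beta(α, β) has prior mean α/(α+β) and prior sample size α+β.
So α+β = 60 and α/(α+β) = 0.12, giving α = 0.12·60 = 7.2 and β = 60 − 7.2 = 52.8.

α = 7.2, β = 52.8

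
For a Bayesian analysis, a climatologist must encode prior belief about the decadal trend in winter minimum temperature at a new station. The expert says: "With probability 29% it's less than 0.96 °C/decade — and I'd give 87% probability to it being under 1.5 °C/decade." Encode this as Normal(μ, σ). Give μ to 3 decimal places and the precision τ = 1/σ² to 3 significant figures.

The p-quantile of Normal(μ,σ) is μ + z_p·σ, with z_{0.29} = -0.5534 and z_{0.87} = 1.126.
Eliminate σ: μ = (z₂·x₁ − z₁·x₂)/(z₂ − z₁) = (1.126·0.96 − (-0.5534)·1.5)/1.68 = 1.138.
Then σ = (x₂ − x₁)/(z₂ − z₁) = (1.5 − 0.96)/1.68 = 0.321.
Precision τ = 1/σ² = 1/0.3215² = 9.68.

μ = 1.138, τ = 9.68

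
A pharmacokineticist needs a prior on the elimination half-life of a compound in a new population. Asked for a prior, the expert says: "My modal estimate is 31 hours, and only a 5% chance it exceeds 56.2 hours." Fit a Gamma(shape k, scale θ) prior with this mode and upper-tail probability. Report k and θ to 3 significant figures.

Gamma(k,θ) with k>1 has mode (k−1)θ, so θ = 31/(k−1).
Need P(X < 56.2) = 0.95 with θ tied to k this way. Start at k = 2, θ = 31: P(X<56.2) ≈ 0.541.
Too low — raise k to concentrate. Iterating converges to k ≈ 8.87.
Then θ = 31/(8.87−1) ≈ 3.94.

k ≈ 8.87, θ ≈ 3.94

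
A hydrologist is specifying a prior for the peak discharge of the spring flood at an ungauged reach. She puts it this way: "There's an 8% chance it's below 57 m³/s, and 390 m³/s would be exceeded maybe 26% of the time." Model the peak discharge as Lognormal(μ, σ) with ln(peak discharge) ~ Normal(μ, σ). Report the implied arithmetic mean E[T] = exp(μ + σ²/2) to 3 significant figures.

E[T] ≈ 331 m³/s

If T ~ Lognormal(μ,σ) then ln T ~ Normal(μ,σ), so the p-quantile of ln T is μ + z_p·σ.
ln(57) = 4.043 and ln(390) = 5.966; z_{0.08} = -1.405, z_{0.74} = 0.6433.
σ = (5.966 − 4.043)/(0.6433 − (-1.405)) = 0.939.
μ = 4.043 − (-1.405)·0.939 = 5.362.
E[T] = exp(μ + σ²/2) = exp(5.362 + 0.4407) = 331 m³/s.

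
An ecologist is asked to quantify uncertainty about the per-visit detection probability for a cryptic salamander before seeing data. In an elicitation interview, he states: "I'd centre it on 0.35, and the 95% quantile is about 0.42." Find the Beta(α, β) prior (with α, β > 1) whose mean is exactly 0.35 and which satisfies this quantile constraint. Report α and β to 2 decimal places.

α ≈ 45.34, β ≈ 84.20

With mean 0.35 fixed, write α = 0.35s, β = 0.65s where s = α+β.
Need P(θ < 0.42) = 0.95 under Beta(0.35s, 0.65s). Normal approximation: (q−m)/√(m(1−m)/s) ≈ z_{0.95} = 1.64, so s ≈ 0.35·0.65·(1.64)²/(0.42−0.35)² = 125.6.
At s = 125.6: P(θ<0.42) ≈ 0.947. Adjusting to match 0.95 gives s ≈ 129.54.
So α = 0.35·129.54 ≈ 45.34, β = 0.65·129.54 ≈ 84.20.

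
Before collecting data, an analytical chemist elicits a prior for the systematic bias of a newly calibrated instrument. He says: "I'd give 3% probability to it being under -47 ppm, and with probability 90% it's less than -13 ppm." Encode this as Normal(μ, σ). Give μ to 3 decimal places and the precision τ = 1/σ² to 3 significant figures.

The p-quantile of Normal(μ,σ) is μ + z_p·σ, with z_{0.03} = -1.881 and z_{0.9} = 1.282.
Eliminate σ: μ = (z₂·x₁ − z₁·x₂)/(z₂ − z₁) = (1.282·-47 − (-1.881)·-13)/3.162 = -26.779.
Then σ = (x₂ − x₁)/(z₂ − z₁) = (-13 − -47)/3.162 = 10.752.
Precision τ = 1/σ² = 1/10.75² = 0.00865.

μ = -26.779, τ = 0.00865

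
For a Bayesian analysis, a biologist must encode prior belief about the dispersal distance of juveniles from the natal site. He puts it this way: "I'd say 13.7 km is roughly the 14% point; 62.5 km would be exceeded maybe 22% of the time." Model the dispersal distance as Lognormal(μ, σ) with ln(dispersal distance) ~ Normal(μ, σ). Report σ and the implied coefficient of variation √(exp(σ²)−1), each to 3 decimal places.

σ ≈ 0.819, CV ≈ 0.978

If T ~ Lognormal(μ,σ) then ln T ~ Normal(μ,σ), so the p-quantile of ln T is μ + z_p·σ.
ln(13.7) = 2.617 and ln(62.5) = 4.135; z_{0.14} = -1.08, z_{0.78} = 0.7722.
σ = (4.135 − 2.617)/(0.7722 − (-1.08)) = 0.819.
μ = 2.617 − (-1.08)·0.819 = 3.503.
CV = √(exp(σ²)−1) = √(exp(0.6713)−1) = 0.978.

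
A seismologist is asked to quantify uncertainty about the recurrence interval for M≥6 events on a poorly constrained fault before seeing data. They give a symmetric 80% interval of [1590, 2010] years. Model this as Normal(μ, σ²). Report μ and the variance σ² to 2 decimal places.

μ = 1800.00, σ² = 26851.37

A symmetric 80% interval runs μ ± z·σ with z = 1.282.
Half-width = 210, so σ = 210/1.282 = 163.864 and σ² = 26851.37.
μ is the interval midpoint, 1800.00.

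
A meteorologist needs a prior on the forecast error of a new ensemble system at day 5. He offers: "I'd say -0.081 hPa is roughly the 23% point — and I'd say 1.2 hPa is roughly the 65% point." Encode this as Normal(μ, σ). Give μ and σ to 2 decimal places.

μ = 0.76, σ = 1.14

For Normal(μ,σ), the p-quantile is μ + z_p·σ. Here z_{0.23} = -0.7388, z_{0.65} = 0.3853.
So -0.081 = μ − 0.7388σ and 1.2 = μ + 0.3853σ.
Subtracting: σ = (1.2 − -0.081)/(0.3853 − (-0.7388)) = 1.14.
Then μ = -0.081 − (-0.7388)·1.14 = 0.76.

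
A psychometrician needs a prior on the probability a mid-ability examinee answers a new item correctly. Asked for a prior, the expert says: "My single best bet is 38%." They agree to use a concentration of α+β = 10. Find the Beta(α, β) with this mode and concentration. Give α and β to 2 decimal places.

For α,β > 1 the Beta mode is (α−1)/(α+β−2). With α+β = 10, the mode is (α−1)/8.
Set (α−1)/8 = 0.38 → α = 1 + 0.38·8 = 4.04.
β = 10 − α = 5.96.

α = 4.04, β = 5.96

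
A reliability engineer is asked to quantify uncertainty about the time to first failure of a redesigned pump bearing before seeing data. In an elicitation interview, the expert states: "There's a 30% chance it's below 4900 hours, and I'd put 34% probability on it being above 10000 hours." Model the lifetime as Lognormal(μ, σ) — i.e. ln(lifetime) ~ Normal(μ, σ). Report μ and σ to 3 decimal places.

If T ~ Lognormal(μ,σ) then ln T ~ Normal(μ,σ), so the p-quantile of ln T is μ + z_p·σ.
ln(4900) = 8.497 and ln(10000) = 9.21; z_{0.3} = -0.5244, z_{0.66} = 0.4125.
σ = (9.21 − 8.497)/(0.4125 − (-0.5244)) = 0.761.
μ = 8.497 − (-0.5244)·0.761 = 8.896.

μ ≈ 8.896, σ ≈ 0.761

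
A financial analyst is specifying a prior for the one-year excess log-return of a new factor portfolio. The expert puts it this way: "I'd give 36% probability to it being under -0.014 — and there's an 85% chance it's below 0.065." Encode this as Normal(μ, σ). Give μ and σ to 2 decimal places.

For Normal(μ,σ), the p-quantile is μ + z_p·σ. Here z_{0.36} = -0.3585, z_{0.85} = 1.036.
So -0.014 = μ − 0.3585σ and 0.065 = μ + 1.036σ.
Subtracting: σ = (0.065 − -0.014)/(1.036 − (-0.3585)) = 0.06.
Then μ = -0.014 − (-0.3585)·0.06 = 0.01.

μ = 0.01, σ = 0.06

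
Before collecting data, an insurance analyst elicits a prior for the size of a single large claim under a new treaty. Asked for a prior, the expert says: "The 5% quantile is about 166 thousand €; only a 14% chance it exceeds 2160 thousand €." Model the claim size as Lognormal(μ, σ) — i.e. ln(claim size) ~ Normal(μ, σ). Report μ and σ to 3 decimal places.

μ ≈ 6.661, σ ≈ 0.942

If T ~ Lognormal(μ,σ) then ln T ~ Normal(μ,σ), so the p-quantile of ln T is μ + z_p·σ.
ln(166) = 5.112 and ln(2160) = 7.678; z_{0.05} = -1.645, z_{0.86} = 1.08.
σ = (7.678 − 5.112)/(1.08 − (-1.645)) = 0.942.
μ = 5.112 − (-1.645)·0.942 = 6.661.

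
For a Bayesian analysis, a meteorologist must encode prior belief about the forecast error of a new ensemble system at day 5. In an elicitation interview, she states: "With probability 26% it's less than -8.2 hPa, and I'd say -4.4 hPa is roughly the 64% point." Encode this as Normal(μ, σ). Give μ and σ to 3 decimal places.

For Normal(μ,σ), the p-quantile is μ + z_p·σ. Here z_{0.26} = -0.6433, z_{0.64} = 0.3585.
So -8.2 = μ − 0.6433σ and -4.4 = μ + 0.3585σ.
Subtracting: σ = (-4.4 − -8.2)/(0.3585 − (-0.6433)) = 3.793.
Then μ = -8.2 − (-0.6433)·3.793 = -5.760.

μ = -5.760, σ = 3.793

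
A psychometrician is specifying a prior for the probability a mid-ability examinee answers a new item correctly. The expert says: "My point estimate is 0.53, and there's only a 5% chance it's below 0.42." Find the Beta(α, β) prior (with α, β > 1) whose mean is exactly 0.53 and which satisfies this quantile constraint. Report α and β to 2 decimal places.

With mean 0.53 fixed, write α = 0.53s, β = 0.47s where s = α+β.
Need P(θ < 0.42) = 0.05 under Beta(0.53s, 0.47s). Normal approximation: (q−m)/√(m(1−m)/s) ≈ z_{0.05} = -1.64, so s ≈ 0.53·0.47·(-1.64)²/(0.42−0.53)² = 55.7.
At s = 55.7: P(θ<0.42) ≈ 0.050. Adjusting to match 0.05 gives s ≈ 55.46.
So α = 0.53·55.46 ≈ 29.39, β = 0.47·55.46 ≈ 26.07.

α ≈ 29.39, β ≈ 26.07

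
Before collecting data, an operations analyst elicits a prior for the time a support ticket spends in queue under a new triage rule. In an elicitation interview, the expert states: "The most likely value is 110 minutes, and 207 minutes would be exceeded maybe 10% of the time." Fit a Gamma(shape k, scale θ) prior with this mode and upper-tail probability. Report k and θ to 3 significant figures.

k ≈ 5.78, θ ≈ 23

Gamma(k,θ) with k>1 has mode (k−1)θ, so θ = 110/(k−1).
Need P(X < 207) = 0.9 with θ tied to k this way. Start at k = 2, θ = 110: P(X<207) ≈ 0.561.
Too low — raise k to concentrate. Iterating converges to k ≈ 5.78.
Then θ = 110/(5.78−1) ≈ 23.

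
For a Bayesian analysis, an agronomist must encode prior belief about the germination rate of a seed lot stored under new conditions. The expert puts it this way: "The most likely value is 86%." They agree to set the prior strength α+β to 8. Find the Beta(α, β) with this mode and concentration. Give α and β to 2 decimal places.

α = 6.16, β = 1.84

For α,β > 1 the Beta mode is (α−1)/(α+β−2). With α+β = 8, the mode is (α−1)/6.
Set (α−1)/6 = 0.86 → α = 1 + 0.86·6 = 6.16.
β = 8 − α = 1.84.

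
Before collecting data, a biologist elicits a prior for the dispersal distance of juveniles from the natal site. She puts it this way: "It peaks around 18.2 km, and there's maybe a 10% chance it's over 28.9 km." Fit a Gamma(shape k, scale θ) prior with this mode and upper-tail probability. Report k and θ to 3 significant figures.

k ≈ 9.78, θ ≈ 2.07

Gamma(k,θ) with k>1 has mode (k−1)θ, so θ = 18.2/(k−1).
Need P(X < 28.9) = 0.9 with θ tied to k this way. Start at k = 2, θ = 18.2: P(X<28.9) ≈ 0.471.
Too low — raise k to concentrate. Iterating converges to k ≈ 9.78.
Then θ = 18.2/(9.78−1) ≈ 2.07.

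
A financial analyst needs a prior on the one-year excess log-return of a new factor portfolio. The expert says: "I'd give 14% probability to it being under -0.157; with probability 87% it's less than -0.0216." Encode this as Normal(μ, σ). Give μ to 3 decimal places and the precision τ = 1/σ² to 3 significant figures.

μ = -0.091, τ = 266

The p-quantile of Normal(μ,σ) is μ + z_p·σ, with z_{0.14} = -1.08 and z_{0.87} = 1.126.
Eliminate σ: μ = (z₂·x₁ − z₁·x₂)/(z₂ − z₁) = (1.126·-0.157 − (-1.08)·-0.0216)/2.207 = -0.091.
Then σ = (x₂ − x₁)/(z₂ − z₁) = (-0.0216 − -0.157)/2.207 = 0.061.
Precision τ = 1/σ² = 1/0.06136² = 266.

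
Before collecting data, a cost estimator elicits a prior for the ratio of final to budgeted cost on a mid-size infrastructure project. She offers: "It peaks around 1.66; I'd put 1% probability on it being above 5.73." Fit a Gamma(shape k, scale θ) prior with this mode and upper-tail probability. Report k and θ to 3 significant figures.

k ≈ 3.83, θ ≈ 0.586

Gamma(k,θ) with k>1 has mode (k−1)θ, so θ = 1.66/(k−1).
Need P(X < 5.73) = 0.99 with θ tied to k this way. Start at k = 2, θ = 1.66: P(X<5.73) ≈ 0.859.
Too low — raise k to concentrate. Iterating converges to k ≈ 3.83.
Then θ = 1.66/(3.83−1) ≈ 0.586.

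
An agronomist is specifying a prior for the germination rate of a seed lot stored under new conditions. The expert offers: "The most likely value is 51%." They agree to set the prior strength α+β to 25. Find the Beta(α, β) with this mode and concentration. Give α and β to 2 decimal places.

For α,β > 1 the Beta mode is (α−1)/(α+β−2). With α+β = 25, the mode is (α−1)/23.
Set (α−1)/23 = 0.51 → α = 1 + 0.51·23 = 12.73.
β = 25 − α = 12.27.

α = 12.73, β = 12.27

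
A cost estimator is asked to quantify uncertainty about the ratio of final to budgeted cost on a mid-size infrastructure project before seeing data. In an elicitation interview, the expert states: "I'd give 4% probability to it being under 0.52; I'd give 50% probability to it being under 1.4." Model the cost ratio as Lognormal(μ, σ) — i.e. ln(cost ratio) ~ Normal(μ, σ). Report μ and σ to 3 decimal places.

If T ~ Lognormal(μ,σ) then ln T ~ Normal(μ,σ), so the p-quantile of ln T is μ + z_p·σ.
ln(0.52) = -0.6539 and ln(1.4) = 0.3365; z_{0.04} = -1.751, z_{0.5} = 0.
σ = (0.3365 − -0.6539)/(0 − (-1.751)) = 0.566.
μ = -0.6539 − (-1.751)·0.566 = 0.336.

μ ≈ 0.336, σ ≈ 0.566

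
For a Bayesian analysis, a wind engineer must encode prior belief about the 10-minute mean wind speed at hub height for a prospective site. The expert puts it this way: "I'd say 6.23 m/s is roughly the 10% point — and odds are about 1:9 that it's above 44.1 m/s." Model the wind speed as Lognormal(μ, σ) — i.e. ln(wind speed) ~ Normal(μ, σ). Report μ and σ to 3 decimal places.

If T ~ Lognormal(μ,σ) then ln T ~ Normal(μ,σ), so the p-quantile of ln T is μ + z_p·σ.
ln(6.23) = 1.829 and ln(44.1) = 3.786; z_{0.1} = -1.282, z_{0.9} = 1.282.
σ = (3.786 − 1.829)/(1.282 − (-1.282)) = 0.764.
μ = 1.829 − (-1.282)·0.764 = 2.808.

μ ≈ 2.808, σ ≈ 0.764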